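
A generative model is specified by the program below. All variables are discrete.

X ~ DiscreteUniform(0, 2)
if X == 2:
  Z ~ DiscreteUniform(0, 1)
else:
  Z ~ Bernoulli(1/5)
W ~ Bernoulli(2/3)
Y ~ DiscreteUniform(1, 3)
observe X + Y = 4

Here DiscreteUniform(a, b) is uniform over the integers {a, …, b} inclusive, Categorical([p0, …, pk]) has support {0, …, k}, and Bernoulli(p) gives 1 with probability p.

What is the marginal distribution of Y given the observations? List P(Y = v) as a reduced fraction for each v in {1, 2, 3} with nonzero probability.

Enumerate traces; 8 have nonzero weight after conditioning:
  (X=1, Z=0, W=0, Y=3) weight 4/135
  (X=1, Z=0, W=1, Y=3) weight 8/135
  (X=1, Z=1, W=0, Y=3) weight 1/135
  (X=1, Z=1, W=1, Y=3) weight 2/135
  (X=2, Z=0, W=0, Y=2) weight 1/54
  (X=2, Z=0, W=1, Y=2) weight 1/27
  (X=2, Z=1, W=0, Y=2) weight 1/54
  (X=2, Z=1, W=1, Y=2) weight 1/27
Group by Y:
  weight(Y=2) = 1/9
  weight(Y=3) = 1/9
Total weight = 1/9 + 1/9 = 2/9
P(Y=2 | obs) = 1/9 / 2/9 = 1/2
P(Y=3 | obs) = 1/9 / 2/9 = 1/2

P(Y=2) = 1/2, P(Y=3) = 1/2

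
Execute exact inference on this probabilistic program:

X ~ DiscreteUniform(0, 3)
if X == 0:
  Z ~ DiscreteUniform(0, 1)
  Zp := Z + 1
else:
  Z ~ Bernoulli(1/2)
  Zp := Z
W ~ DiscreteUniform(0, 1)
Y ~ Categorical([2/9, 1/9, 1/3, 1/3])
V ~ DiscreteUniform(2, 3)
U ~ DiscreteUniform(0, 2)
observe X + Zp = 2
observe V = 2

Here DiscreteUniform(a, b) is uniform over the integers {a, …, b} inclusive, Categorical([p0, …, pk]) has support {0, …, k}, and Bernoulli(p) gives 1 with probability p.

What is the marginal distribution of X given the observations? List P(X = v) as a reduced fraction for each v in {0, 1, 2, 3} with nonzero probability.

Enumerate traces; 72 have nonzero weight after conditioning:
  (X=0, Z=1, W=0, Y=0, V=2, U=0) weight 1/432
  (X=0, Z=1, W=0, Y=0, V=2, U=1) weight 1/432
  (X=0, Z=1, W=0, Y=0, V=2, U=2) weight 1/432
  (X=0, Z=1, W=0, Y=1, V=2, U=0) weight 1/864
  (X=0, Z=1, W=0, Y=1, V=2, U=1) weight 1/864
  (X=0, Z=1, W=0, Y=1, V=2, U=2) weight 1/864
  (X=0, Z=1, W=0, Y=2, V=2, U=0) weight 1/288
  (X=0, Z=1, W=0, Y=2, V=2, U=1) weight 1/288
  (X=1, Z=1, W=0, Y=0, V=2, U=0) weight 1/432
  (X=2, Z=0, W=0, Y=0, V=2, U=0) weight 1/432
  … 62 more
Group by X:
  weight(X=0) = 1/16
  weight(X=1) = 1/16
  weight(X=2) = 1/16
Total weight = 1/16 + 1/16 + 1/16 = 3/16
P(X=0 | obs) = 1/16 / 3/16 = 1/3
P(X=1 | obs) = 1/16 / 3/16 = 1/3
P(X=2 | obs) = 1/16 / 3/16 = 1/3

P(X=0) = 1/3, P(X=1) = 1/3, P(X=2) = 1/3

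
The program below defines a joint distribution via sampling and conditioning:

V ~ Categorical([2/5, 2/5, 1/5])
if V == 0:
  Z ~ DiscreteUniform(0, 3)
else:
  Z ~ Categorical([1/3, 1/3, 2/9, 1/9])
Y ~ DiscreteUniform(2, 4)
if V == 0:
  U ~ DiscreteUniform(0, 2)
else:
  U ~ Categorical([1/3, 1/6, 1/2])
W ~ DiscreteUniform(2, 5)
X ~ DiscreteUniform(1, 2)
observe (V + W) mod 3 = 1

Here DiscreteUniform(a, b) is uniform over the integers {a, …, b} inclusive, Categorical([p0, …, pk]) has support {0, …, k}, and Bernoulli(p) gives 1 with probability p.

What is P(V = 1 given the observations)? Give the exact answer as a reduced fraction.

P(V = 1 | obs) = 1/3

Enumerate traces; 288 have nonzero weight after conditioning:
  (V=0, Z=0, Y=2, U=0, W=4, X=1) weight 1/720
  (V=0, Z=0, Y=2, U=0, W=4, X=2) weight 1/720
  (V=0, Z=0, Y=2, U=1, W=4, X=1) weight 1/720
  (V=0, Z=0, Y=2, U=1, W=4, X=2) weight 1/720
  (V=0, Z=0, Y=2, U=2, W=4, X=1) weight 1/720
  (V=0, Z=0, Y=2, U=2, W=4, X=2) weight 1/720
  (V=0, Z=0, Y=3, U=0, W=4, X=1) weight 1/720
  (V=0, Z=0, Y=3, U=0, W=4, X=2) weight 1/720
  (V=1, Z=0, Y=2, U=0, W=3, X=1) weight 1/540
  (V=2, Z=0, Y=2, U=0, W=2, X=1) weight 1/1080
  … 278 more
Group by V:
  weight(V=0) = 1/10
  weight(V=1) = 1/10
  weight(V=2) = 1/10
Total weight = 1/10 + 1/10 + 1/10 = 3/10
P(V=0 | obs) = 1/10 / 3/10 = 1/3
P(V=1 | obs) = 1/10 / 3/10 = 1/3
P(V=2 | obs) = 1/10 / 3/10 = 1/3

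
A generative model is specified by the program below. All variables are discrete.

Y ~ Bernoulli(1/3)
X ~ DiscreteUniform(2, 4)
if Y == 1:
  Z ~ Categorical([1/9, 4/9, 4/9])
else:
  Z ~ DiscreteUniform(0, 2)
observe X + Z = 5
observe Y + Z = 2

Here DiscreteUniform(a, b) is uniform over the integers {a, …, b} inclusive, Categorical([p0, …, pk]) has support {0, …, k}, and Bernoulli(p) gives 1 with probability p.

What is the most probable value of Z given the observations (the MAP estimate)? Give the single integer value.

argmax_v P(Z = v | obs) = 2

Enumerate traces; 2 have nonzero weight after conditioning:
  (Y=0, X=3, Z=2) weight 2/27
  (Y=1, X=4, Z=1) weight 4/81
Group by Z:
  weight(Z=1) = 4/81
  weight(Z=2) = 2/27
Total weight = 4/81 + 2/27 = 10/81
P(Z=1 | obs) = 4/81 / 10/81 = 2/5
P(Z=2 | obs) = 2/27 / 10/81 = 3/5
argmax = 2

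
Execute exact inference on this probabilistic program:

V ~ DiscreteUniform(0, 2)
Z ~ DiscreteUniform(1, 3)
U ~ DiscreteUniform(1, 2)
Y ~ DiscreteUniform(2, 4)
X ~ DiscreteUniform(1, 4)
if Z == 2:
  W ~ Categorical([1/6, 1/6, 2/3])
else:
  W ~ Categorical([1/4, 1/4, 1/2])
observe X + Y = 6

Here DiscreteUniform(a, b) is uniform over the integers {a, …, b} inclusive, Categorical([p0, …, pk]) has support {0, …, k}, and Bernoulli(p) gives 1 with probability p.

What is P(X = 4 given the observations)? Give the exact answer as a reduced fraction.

Enumerate traces; 162 have nonzero weight after conditioning:
  (V=0, Z=1, U=1, Y=2, X=4, W=0) weight 1/864
  (V=0, Z=1, U=1, Y=2, X=4, W=1) weight 1/864
  (V=0, Z=1, U=1, Y=2, X=4, W=2) weight 1/432
  (V=0, Z=1, U=1, Y=3, X=3, W=0) weight 1/864
  (V=0, Z=1, U=1, Y=3, X=3, W=1) weight 1/864
  (V=0, Z=1, U=1, Y=3, X=3, W=2) weight 1/432
  (V=0, Z=1, U=1, Y=4, X=2, W=0) weight 1/864
  (V=0, Z=1, U=1, Y=4, X=2, W=1) weight 1/864
  … 154 more
Group by X:
  weight(X=2) = 1/12
  weight(X=3) = 1/12
  weight(X=4) = 1/12
Total weight = 1/12 + 1/12 + 1/12 = 1/4
P(X=2 | obs) = 1/12 / 1/4 = 1/3
P(X=3 | obs) = 1/12 / 1/4 = 1/3
P(X=4 | obs) = 1/12 / 1/4 = 1/3

P(X = 4 | obs) = 1/3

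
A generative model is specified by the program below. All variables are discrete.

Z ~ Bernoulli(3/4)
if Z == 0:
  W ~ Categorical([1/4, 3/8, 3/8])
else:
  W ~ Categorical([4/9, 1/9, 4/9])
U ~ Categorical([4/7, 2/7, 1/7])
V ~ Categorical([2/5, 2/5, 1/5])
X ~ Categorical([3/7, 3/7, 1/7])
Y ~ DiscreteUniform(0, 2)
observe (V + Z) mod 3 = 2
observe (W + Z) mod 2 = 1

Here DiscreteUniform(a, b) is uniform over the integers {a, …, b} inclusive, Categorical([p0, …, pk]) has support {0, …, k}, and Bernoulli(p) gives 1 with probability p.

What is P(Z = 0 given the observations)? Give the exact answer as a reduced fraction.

Enumerate traces; 81 have nonzero weight after conditioning:
  (Z=0, W=1, U=0, V=2, X=0, Y=0) weight 3/1960
  (Z=0, W=1, U=0, V=2, X=0, Y=1) weight 3/1960
  (Z=0, W=1, U=0, V=2, X=0, Y=2) weight 3/1960
  (Z=0, W=1, U=0, V=2, X=1, Y=0) weight 3/1960
  (Z=0, W=1, U=0, V=2, X=1, Y=1) weight 3/1960
  (Z=0, W=1, U=0, V=2, X=1, Y=2) weight 3/1960
  (Z=0, W=1, U=0, V=2, X=2, Y=0) weight 1/1960
  (Z=0, W=1, U=0, V=2, X=2, Y=1) weight 1/1960
  (Z=1, W=0, U=0, V=1, X=0, Y=0) weight 8/735
  … 72 more
Group by Z:
  weight(Z=0) = 3/160
  weight(Z=1) = 4/15
Total weight = 3/160 + 4/15 = 137/480
P(Z=0 | obs) = 3/160 / 137/480 = 9/137
P(Z=1 | obs) = 4/15 / 137/480 = 128/137

P(Z = 0 | obs) = 9/137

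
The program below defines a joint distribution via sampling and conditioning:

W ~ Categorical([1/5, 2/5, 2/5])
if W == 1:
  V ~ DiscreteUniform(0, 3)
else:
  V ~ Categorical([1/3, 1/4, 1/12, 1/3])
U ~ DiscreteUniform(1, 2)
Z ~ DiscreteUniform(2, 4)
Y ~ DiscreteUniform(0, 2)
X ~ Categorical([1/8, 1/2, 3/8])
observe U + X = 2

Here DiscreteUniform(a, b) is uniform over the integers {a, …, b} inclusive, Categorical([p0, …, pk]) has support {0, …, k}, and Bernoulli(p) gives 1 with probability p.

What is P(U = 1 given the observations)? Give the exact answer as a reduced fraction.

Enumerate traces; 216 have nonzero weight after conditioning:
  (W=0, V=0, U=1, Z=2, Y=0, X=1) weight 1/540
  (W=0, V=0, U=1, Z=2, Y=1, X=1) weight 1/540
  (W=0, V=0, U=1, Z=2, Y=2, X=1) weight 1/540
  (W=0, V=0, U=1, Z=3, Y=0, X=1) weight 1/540
  (W=0, V=0, U=1, Z=3, Y=1, X=1) weight 1/540
  (W=0, V=0, U=1, Z=3, Y=2, X=1) weight 1/540
  (W=0, V=0, U=1, Z=4, Y=0, X=1) weight 1/540
  (W=0, V=0, U=1, Z=4, Y=1, X=1) weight 1/540
  (W=0, V=0, U=2, Z=2, Y=0, X=0) weight 1/2160
  … 207 more
Group by U:
  weight(U=1) = 1/4
  weight(U=2) = 1/16
Total weight = 1/4 + 1/16 = 5/16
P(U=1 | obs) = 1/4 / 5/16 = 4/5
P(U=2 | obs) = 1/16 / 5/16 = 1/5

P(U = 1 | obs) = 4/5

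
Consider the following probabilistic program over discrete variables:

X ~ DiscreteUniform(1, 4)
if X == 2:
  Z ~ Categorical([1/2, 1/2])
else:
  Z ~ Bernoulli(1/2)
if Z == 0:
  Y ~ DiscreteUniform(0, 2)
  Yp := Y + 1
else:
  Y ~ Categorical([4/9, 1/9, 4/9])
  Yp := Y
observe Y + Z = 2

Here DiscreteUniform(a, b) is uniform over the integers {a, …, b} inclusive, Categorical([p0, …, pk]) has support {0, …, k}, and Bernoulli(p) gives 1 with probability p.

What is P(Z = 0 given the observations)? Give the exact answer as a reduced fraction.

P(Z = 0 | obs) = 3/4

Enumerate traces; 8 have nonzero weight after conditioning:
  (X=1, Z=0, Y=2) weight 1/24
  (X=1, Z=1, Y=1) weight 1/72
  (X=2, Z=0, Y=2) weight 1/24
  (X=2, Z=1, Y=1) weight 1/72
  (X=3, Z=0, Y=2) weight 1/24
  (X=3, Z=1, Y=1) weight 1/72
  (X=4, Z=0, Y=2) weight 1/24
  (X=4, Z=1, Y=1) weight 1/72
Group by Z:
  weight(Z=0) = 1/6
  weight(Z=1) = 1/18
Total weight = 1/6 + 1/18 = 2/9
P(Z=0 | obs) = 1/6 / 2/9 = 3/4
P(Z=1 | obs) = 1/18 / 2/9 = 1/4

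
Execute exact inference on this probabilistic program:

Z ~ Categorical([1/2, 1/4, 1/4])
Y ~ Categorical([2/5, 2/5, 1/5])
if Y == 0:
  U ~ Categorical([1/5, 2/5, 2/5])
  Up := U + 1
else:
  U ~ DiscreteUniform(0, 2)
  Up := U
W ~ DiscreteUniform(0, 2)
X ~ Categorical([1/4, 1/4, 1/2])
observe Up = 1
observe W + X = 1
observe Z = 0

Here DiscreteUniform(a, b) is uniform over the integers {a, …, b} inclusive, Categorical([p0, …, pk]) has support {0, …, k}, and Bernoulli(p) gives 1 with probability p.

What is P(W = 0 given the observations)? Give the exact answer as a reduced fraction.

Enumerate traces; 6 have nonzero weight after conditioning:
  (Z=0, Y=0, U=0, W=0, X=1) weight 1/300
  (Z=0, Y=0, U=0, W=1, X=0) weight 1/300
  (Z=0, Y=1, U=1, W=0, X=1) weight 1/180
  (Z=0, Y=1, U=1, W=1, X=0) weight 1/180
  (Z=0, Y=2, U=1, W=0, X=1) weight 1/360
  (Z=0, Y=2, U=1, W=1, X=0) weight 1/360
Group by W:
  weight(W=0) = 7/600
  weight(W=1) = 7/600
Total weight = 7/600 + 7/600 = 7/300
P(W=0 | obs) = 7/600 / 7/300 = 1/2
P(W=1 | obs) = 7/600 / 7/300 = 1/2

P(W = 0 | obs) = 1/2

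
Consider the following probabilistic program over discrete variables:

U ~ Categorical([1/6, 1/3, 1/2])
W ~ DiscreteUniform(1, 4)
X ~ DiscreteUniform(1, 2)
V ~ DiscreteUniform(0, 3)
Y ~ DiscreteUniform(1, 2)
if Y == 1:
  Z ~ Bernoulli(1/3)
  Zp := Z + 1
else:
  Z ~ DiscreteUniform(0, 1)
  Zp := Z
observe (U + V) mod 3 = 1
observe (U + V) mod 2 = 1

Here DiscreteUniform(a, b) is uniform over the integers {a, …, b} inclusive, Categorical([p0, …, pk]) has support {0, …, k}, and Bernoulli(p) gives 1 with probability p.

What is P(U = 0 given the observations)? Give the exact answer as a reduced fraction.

P(U = 0 | obs) = 1/3

Enumerate traces; 64 have nonzero weight after conditioning:
  (U=0, W=1, X=1, V=1, Y=1, Z=0) weight 1/576
  (U=0, W=1, X=1, V=1, Y=1, Z=1) weight 1/1152
  (U=0, W=1, X=1, V=1, Y=2, Z=0) weight 1/768
  (U=0, W=1, X=1, V=1, Y=2, Z=1) weight 1/768
  (U=0, W=1, X=2, V=1, Y=1, Z=0) weight 1/576
  (U=0, W=1, X=2, V=1, Y=1, Z=1) weight 1/1152
  (U=0, W=1, X=2, V=1, Y=2, Z=0) weight 1/768
  (U=0, W=1, X=2, V=1, Y=2, Z=1) weight 1/768
  (U=1, W=1, X=1, V=0, Y=1, Z=0) weight 1/288
  … 55 more
Group by U:
  weight(U=0) = 1/24
  weight(U=1) = 1/12
Total weight = 1/24 + 1/12 = 1/8
P(U=0 | obs) = 1/24 / 1/8 = 1/3
P(U=1 | obs) = 1/12 / 1/8 = 2/3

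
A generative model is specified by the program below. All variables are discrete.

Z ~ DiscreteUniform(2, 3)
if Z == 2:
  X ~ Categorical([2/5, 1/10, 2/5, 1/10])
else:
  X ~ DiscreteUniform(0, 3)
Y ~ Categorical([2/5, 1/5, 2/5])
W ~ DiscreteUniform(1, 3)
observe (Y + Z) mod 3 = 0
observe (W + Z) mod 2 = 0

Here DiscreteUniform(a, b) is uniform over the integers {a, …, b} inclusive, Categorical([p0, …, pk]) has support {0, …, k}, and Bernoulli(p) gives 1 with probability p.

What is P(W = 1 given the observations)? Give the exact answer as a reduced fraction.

P(W = 1 | obs) = 2/5

Enumerate traces; 12 have nonzero weight after conditioning:
  (Z=2, X=0, Y=1, W=2) weight 1/75
  (Z=2, X=1, Y=1, W=2) weight 1/300
  (Z=2, X=2, Y=1, W=2) weight 1/75
  (Z=2, X=3, Y=1, W=2) weight 1/300
  (Z=3, X=0, Y=0, W=1) weight 1/60
  (Z=3, X=0, Y=0, W=3) weight 1/60
  (Z=3, X=1, Y=0, W=1) weight 1/60
  (Z=3, X=1, Y=0, W=3) weight 1/60
  … 4 more
Group by W:
  weight(W=1) = 1/15
  weight(W=2) = 1/30
  weight(W=3) = 1/15
Total weight = 1/15 + 1/30 + 1/15 = 1/6
P(W=1 | obs) = 1/15 / 1/6 = 2/5
P(W=2 | obs) = 1/30 / 1/6 = 1/5
P(W=3 | obs) = 1/15 / 1/6 = 2/5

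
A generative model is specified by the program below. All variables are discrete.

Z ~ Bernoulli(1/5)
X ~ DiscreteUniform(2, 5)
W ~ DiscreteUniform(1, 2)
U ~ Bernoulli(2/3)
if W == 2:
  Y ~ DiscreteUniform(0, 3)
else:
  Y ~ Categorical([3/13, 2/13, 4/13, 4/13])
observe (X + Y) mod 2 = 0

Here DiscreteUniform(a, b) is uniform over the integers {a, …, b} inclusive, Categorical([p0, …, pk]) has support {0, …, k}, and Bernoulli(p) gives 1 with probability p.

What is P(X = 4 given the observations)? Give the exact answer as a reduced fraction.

P(X = 4 | obs) = 27/104

Enumerate traces; 64 have nonzero weight after conditioning:
  (Z=0, X=2, W=1, U=0, Y=0) weight 1/130
  (Z=0, X=2, W=1, U=0, Y=2) weight 2/195
  (Z=0, X=2, W=1, U=1, Y=0) weight 1/65
  (Z=0, X=2, W=1, U=1, Y=2) weight 4/195
  (Z=0, X=2, W=2, U=0, Y=0) weight 1/120
  (Z=0, X=2, W=2, U=0, Y=2) weight 1/120
  (Z=0, X=2, W=2, U=1, Y=0) weight 1/60
  (Z=0, X=2, W=2, U=1, Y=2) weight 1/60
  (Z=0, X=3, W=1, U=0, Y=1) weight 1/195
  (Z=0, X=4, W=1, U=0, Y=0) weight 1/130
  … 54 more
Group by X:
  weight(X=2) = 27/208
  weight(X=3) = 25/208
  weight(X=4) = 27/208
  weight(X=5) = 25/208
Total weight = 27/208 + 25/208 + 27/208 + 25/208 = 1/2
P(X=2 | obs) = 27/208 / 1/2 = 27/104
P(X=3 | obs) = 25/208 / 1/2 = 25/104
P(X=4 | obs) = 27/208 / 1/2 = 27/104
P(X=5 | obs) = 25/208 / 1/2 = 25/104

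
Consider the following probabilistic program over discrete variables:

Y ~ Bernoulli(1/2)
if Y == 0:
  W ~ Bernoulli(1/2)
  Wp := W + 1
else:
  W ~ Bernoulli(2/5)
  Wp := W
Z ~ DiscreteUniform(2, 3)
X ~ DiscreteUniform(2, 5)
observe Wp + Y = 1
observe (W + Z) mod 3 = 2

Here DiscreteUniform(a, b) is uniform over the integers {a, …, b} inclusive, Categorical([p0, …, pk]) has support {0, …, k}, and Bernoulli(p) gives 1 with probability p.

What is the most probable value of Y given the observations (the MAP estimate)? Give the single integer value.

Enumerate traces; 8 have nonzero weight after conditioning:
  (Y=0, W=0, Z=2, X=2) weight 1/32
  (Y=0, W=0, Z=2, X=3) weight 1/32
  (Y=0, W=0, Z=2, X=4) weight 1/32
  (Y=0, W=0, Z=2, X=5) weight 1/32
  (Y=1, W=0, Z=2, X=2) weight 3/80
  (Y=1, W=0, Z=2, X=3) weight 3/80
  (Y=1, W=0, Z=2, X=4) weight 3/80
  (Y=1, W=0, Z=2, X=5) weight 3/80
Group by Y:
  weight(Y=0) = 1/8
  weight(Y=1) = 3/20
Total weight = 1/8 + 3/20 = 11/40
P(Y=0 | obs) = 1/8 / 11/40 = 5/11
P(Y=1 | obs) = 3/20 / 11/40 = 6/11
argmax = 1

argmax_v P(Y = v | obs) = 1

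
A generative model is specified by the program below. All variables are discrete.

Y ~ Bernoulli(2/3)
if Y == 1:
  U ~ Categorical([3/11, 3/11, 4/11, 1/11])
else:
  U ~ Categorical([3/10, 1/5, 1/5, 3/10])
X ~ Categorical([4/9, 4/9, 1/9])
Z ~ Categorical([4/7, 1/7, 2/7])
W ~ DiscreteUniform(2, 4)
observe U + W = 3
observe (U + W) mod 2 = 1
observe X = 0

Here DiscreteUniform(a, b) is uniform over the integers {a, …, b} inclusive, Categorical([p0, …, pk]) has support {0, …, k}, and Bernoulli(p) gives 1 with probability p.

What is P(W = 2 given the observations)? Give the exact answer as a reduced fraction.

P(W = 2 | obs) = 82/175

Enumerate traces; 12 have nonzero weight after conditioning:
  (Y=0, U=0, X=0, Z=0, W=3) weight 8/945
  (Y=0, U=0, X=0, Z=1, W=3) weight 2/945
  (Y=0, U=0, X=0, Z=2, W=3) weight 4/945
  (Y=0, U=1, X=0, Z=0, W=2) weight 16/2835
  (Y=0, U=1, X=0, Z=1, W=2) weight 4/2835
  (Y=0, U=1, X=0, Z=2, W=2) weight 8/2835
  (Y=1, U=0, X=0, Z=0, W=3) weight 32/2079
  (Y=1, U=0, X=0, Z=1, W=3) weight 8/2079
  … 4 more
Group by W:
  weight(W=2) = 164/4455
  weight(W=3) = 62/1485
Total weight = 164/4455 + 62/1485 = 70/891
P(W=2 | obs) = 164/4455 / 70/891 = 82/175
P(W=3 | obs) = 62/1485 / 70/891 = 93/175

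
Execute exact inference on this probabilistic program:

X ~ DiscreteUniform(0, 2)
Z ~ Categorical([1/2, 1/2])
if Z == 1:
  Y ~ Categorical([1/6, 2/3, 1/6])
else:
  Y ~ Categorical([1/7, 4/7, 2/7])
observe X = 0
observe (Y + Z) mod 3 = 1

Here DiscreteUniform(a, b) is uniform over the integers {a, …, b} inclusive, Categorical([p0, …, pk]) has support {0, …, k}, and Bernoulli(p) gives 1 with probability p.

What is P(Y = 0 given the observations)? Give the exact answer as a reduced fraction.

Enumerate traces; 2 have nonzero weight after conditioning:
  (X=0, Z=0, Y=1) weight 2/21
  (X=0, Z=1, Y=0) weight 1/36
Group by Y:
  weight(Y=0) = 1/36
  weight(Y=1) = 2/21
Total weight = 1/36 + 2/21 = 31/252
P(Y=0 | obs) = 1/36 / 31/252 = 7/31
P(Y=1 | obs) = 2/21 / 31/252 = 24/31

P(Y = 0 | obs) = 7/31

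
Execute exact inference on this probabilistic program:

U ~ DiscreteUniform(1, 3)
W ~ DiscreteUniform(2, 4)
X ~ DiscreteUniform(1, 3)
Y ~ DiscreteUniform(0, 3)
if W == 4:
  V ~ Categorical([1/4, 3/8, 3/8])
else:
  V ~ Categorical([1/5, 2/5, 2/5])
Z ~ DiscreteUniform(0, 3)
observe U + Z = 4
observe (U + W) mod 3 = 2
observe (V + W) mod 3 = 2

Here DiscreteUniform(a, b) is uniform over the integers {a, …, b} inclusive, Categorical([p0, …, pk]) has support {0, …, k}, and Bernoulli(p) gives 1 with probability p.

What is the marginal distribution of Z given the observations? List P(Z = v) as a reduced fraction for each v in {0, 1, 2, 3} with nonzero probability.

P(Z=1) = 8/39, P(Z=2) = 16/39, P(Z=3) = 5/13

Enumerate traces; 36 have nonzero weight after conditioning:
  (U=1, W=4, X=1, Y=0, V=1, Z=3) weight 1/1152
  (U=1, W=4, X=1, Y=1, V=1, Z=3) weight 1/1152
  (U=1, W=4, X=1, Y=2, V=1, Z=3) weight 1/1152
  (U=1, W=4, X=1, Y=3, V=1, Z=3) weight 1/1152
  (U=1, W=4, X=2, Y=0, V=1, Z=3) weight 1/1152
  (U=1, W=4, X=2, Y=1, V=1, Z=3) weight 1/1152
  (U=1, W=4, X=2, Y=2, V=1, Z=3) weight 1/1152
  (U=1, W=4, X=2, Y=3, V=1, Z=3) weight 1/1152
  (U=2, W=3, X=1, Y=0, V=2, Z=2) weight 1/1080
  (U=3, W=2, X=1, Y=0, V=0, Z=1) weight 1/2160
  … 26 more
Group by Z:
  weight(Z=1) = 1/180
  weight(Z=2) = 1/90
  weight(Z=3) = 1/96
Total weight = 1/180 + 1/90 + 1/96 = 13/480
P(Z=1 | obs) = 1/180 / 13/480 = 8/39
P(Z=2 | obs) = 1/90 / 13/480 = 16/39
P(Z=3 | obs) = 1/96 / 13/480 = 5/13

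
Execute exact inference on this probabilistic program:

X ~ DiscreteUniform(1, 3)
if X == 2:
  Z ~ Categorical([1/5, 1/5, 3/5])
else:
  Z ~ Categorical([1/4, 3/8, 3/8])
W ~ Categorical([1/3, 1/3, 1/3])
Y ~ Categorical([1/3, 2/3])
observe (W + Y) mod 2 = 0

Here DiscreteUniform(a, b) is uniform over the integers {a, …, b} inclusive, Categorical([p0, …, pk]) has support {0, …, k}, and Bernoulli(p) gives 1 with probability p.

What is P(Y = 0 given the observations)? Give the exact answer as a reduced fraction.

P(Y = 0 | obs) = 1/2

Enumerate traces; 27 have nonzero weight after conditioning:
  (X=1, Z=0, W=0, Y=0) weight 1/108
  (X=1, Z=0, W=1, Y=1) weight 1/54
  (X=1, Z=0, W=2, Y=0) weight 1/108
  (X=1, Z=1, W=0, Y=0) weight 1/72
  (X=1, Z=1, W=1, Y=1) weight 1/36
  (X=1, Z=1, W=2, Y=0) weight 1/72
  (X=1, Z=2, W=0, Y=0) weight 1/72
  (X=1, Z=2, W=1, Y=1) weight 1/36
  … 19 more
Group by Y:
  weight(Y=0) = 2/9
  weight(Y=1) = 2/9
Total weight = 2/9 + 2/9 = 4/9
P(Y=0 | obs) = 2/9 / 4/9 = 1/2
P(Y=1 | obs) = 2/9 / 4/9 = 1/2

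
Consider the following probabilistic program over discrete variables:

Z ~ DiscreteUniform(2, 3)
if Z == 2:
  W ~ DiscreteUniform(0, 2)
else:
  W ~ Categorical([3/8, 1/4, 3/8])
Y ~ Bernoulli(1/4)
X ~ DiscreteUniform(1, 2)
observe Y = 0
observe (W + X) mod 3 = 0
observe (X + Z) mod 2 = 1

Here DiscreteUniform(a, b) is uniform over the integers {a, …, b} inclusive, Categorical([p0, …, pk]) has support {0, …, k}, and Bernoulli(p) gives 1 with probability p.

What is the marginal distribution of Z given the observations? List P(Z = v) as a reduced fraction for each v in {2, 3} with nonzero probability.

Enumerate traces; 2 have nonzero weight after conditioning:
  (Z=2, W=2, Y=0, X=1) weight 1/16
  (Z=3, W=1, Y=0, X=2) weight 3/64
Group by Z:
  weight(Z=2) = 1/16
  weight(Z=3) = 3/64
Total weight = 1/16 + 3/64 = 7/64
P(Z=2 | obs) = 1/16 / 7/64 = 4/7
P(Z=3 | obs) = 3/64 / 7/64 = 3/7

P(Z=2) = 4/7, P(Z=3) = 3/7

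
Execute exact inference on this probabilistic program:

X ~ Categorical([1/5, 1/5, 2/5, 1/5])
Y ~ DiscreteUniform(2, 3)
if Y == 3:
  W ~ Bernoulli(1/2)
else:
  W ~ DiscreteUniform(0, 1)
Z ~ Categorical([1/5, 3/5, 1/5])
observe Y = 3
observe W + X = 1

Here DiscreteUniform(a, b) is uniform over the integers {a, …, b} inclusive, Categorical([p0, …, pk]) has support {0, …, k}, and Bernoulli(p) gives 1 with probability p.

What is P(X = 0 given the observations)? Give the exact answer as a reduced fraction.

Enumerate traces; 6 have nonzero weight after conditioning:
  (X=0, Y=3, W=1, Z=0) weight 1/100
  (X=0, Y=3, W=1, Z=1) weight 3/100
  (X=0, Y=3, W=1, Z=2) weight 1/100
  (X=1, Y=3, W=0, Z=0) weight 1/100
  (X=1, Y=3, W=0, Z=1) weight 3/100
  (X=1, Y=3, W=0, Z=2) weight 1/100
Group by X:
  weight(X=0) = 1/20
  weight(X=1) = 1/20
Total weight = 1/20 + 1/20 = 1/10
P(X=0 | obs) = 1/20 / 1/10 = 1/2
P(X=1 | obs) = 1/20 / 1/10 = 1/2

P(X = 0 | obs) = 1/2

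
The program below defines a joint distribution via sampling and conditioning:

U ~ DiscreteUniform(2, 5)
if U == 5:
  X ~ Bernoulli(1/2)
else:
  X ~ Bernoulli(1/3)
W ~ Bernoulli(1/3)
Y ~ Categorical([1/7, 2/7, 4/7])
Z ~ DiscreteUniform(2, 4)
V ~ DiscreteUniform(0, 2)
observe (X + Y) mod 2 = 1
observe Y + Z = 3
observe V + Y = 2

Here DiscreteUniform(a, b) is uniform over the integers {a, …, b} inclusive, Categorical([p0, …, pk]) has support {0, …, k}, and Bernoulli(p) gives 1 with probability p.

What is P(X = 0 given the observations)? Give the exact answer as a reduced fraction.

P(X = 0 | obs) = 10/13

Enumerate traces; 16 have nonzero weight after conditioning:
  (U=2, X=0, W=0, Y=1, Z=2, V=1) weight 2/567
  (U=2, X=0, W=1, Y=1, Z=2, V=1) weight 1/567
  (U=2, X=1, W=0, Y=0, Z=3, V=2) weight 1/1134
  (U=2, X=1, W=1, Y=0, Z=3, V=2) weight 1/2268
  (U=3, X=0, W=0, Y=1, Z=2, V=1) weight 2/567
  (U=3, X=0, W=1, Y=1, Z=2, V=1) weight 1/567
  (U=3, X=1, W=0, Y=0, Z=3, V=2) weight 1/1134
  (U=3, X=1, W=1, Y=0, Z=3, V=2) weight 1/2268
  … 8 more
Group by X:
  weight(X=0) = 5/252
  weight(X=1) = 1/168
Total weight = 5/252 + 1/168 = 13/504
P(X=0 | obs) = 5/252 / 13/504 = 10/13
P(X=1 | obs) = 1/168 / 13/504 = 3/13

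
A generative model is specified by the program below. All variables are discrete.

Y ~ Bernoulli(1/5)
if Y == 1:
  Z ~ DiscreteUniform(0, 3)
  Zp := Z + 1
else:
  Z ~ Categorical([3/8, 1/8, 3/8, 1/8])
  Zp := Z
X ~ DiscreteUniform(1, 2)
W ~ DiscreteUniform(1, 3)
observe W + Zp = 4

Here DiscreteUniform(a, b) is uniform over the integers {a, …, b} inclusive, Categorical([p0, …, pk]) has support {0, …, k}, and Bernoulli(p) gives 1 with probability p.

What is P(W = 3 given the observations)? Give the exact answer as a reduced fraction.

P(W = 3 | obs) = 3/13

Enumerate traces; 12 have nonzero weight after conditioning:
  (Y=0, Z=1, X=1, W=3) weight 1/60
  (Y=0, Z=1, X=2, W=3) weight 1/60
  (Y=0, Z=2, X=1, W=2) weight 1/20
  (Y=0, Z=2, X=2, W=2) weight 1/20
  (Y=0, Z=3, X=1, W=1) weight 1/60
  (Y=0, Z=3, X=2, W=1) weight 1/60
  (Y=1, Z=0, X=1, W=3) weight 1/120
  (Y=1, Z=0, X=2, W=3) weight 1/120
  … 4 more
Group by W:
  weight(W=1) = 1/20
  weight(W=2) = 7/60
  weight(W=3) = 1/20
Total weight = 1/20 + 7/60 + 1/20 = 13/60
P(W=1 | obs) = 1/20 / 13/60 = 3/13
P(W=2 | obs) = 7/60 / 13/60 = 7/13
P(W=3 | obs) = 1/20 / 13/60 = 3/13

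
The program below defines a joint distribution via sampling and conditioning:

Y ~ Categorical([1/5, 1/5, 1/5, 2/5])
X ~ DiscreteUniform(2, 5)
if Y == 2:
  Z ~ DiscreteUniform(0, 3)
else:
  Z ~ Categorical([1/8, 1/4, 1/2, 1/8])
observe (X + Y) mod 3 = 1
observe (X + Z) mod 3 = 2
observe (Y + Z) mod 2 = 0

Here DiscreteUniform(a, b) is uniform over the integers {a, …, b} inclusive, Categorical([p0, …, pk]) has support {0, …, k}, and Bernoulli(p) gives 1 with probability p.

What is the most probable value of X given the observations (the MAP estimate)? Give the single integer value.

argmax_v P(X = v | obs) = 4

Enumerate traces; 3 have nonzero weight after conditioning:
  (Y=2, X=2, Z=0) weight 1/80
  (Y=2, X=5, Z=0) weight 1/80
  (Y=3, X=4, Z=1) weight 1/40
Group by X:
  weight(X=2) = 1/80
  weight(X=4) = 1/40
  weight(X=5) = 1/80
Total weight = 1/80 + 1/40 + 1/80 = 1/20
P(X=2 | obs) = 1/80 / 1/20 = 1/4
P(X=4 | obs) = 1/40 / 1/20 = 1/2
P(X=5 | obs) = 1/80 / 1/20 = 1/4
argmax = 4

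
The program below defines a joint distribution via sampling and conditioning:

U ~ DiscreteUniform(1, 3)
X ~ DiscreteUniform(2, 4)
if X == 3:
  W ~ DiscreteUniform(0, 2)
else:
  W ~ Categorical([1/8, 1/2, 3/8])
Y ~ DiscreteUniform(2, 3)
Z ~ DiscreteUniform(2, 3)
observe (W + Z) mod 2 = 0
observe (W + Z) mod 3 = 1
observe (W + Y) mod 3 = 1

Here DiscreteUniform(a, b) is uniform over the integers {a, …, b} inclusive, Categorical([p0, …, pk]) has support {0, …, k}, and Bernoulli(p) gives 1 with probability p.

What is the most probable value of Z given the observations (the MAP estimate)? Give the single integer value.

argmax_v P(Z = v | obs) = 3

Enumerate traces; 18 have nonzero weight after conditioning:
  (U=1, X=2, W=1, Y=3, Z=3) weight 1/72
  (U=1, X=2, W=2, Y=2, Z=2) weight 1/96
  (U=1, X=3, W=1, Y=3, Z=3) weight 1/108
  (U=1, X=3, W=2, Y=2, Z=2) weight 1/108
  (U=1, X=4, W=1, Y=3, Z=3) weight 1/72
  (U=1, X=4, W=2, Y=2, Z=2) weight 1/96
  (U=2, X=2, W=1, Y=3, Z=3) weight 1/72
  (U=2, X=2, W=2, Y=2, Z=2) weight 1/96
  … 10 more
Group by Z:
  weight(Z=2) = 13/144
  weight(Z=3) = 1/9
Total weight = 13/144 + 1/9 = 29/144
P(Z=2 | obs) = 13/144 / 29/144 = 13/29
P(Z=3 | obs) = 1/9 / 29/144 = 16/29
argmax = 3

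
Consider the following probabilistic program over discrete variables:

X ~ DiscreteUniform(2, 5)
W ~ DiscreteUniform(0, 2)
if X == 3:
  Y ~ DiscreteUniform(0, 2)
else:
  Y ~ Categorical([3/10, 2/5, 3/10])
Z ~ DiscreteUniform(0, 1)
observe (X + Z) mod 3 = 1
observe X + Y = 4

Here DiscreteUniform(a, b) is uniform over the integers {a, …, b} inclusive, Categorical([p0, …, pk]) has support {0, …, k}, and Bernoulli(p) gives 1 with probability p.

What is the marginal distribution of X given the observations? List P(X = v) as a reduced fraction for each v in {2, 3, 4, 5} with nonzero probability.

P(X=3) = 10/19, P(X=4) = 9/19

Enumerate traces; 6 have nonzero weight after conditioning:
  (X=3, W=0, Y=1, Z=1) weight 1/72
  (X=3, W=1, Y=1, Z=1) weight 1/72
  (X=3, W=2, Y=1, Z=1) weight 1/72
  (X=4, W=0, Y=0, Z=0) weight 1/80
  (X=4, W=1, Y=0, Z=0) weight 1/80
  (X=4, W=2, Y=0, Z=0) weight 1/80
Group by X:
  weight(X=3) = 1/24
  weight(X=4) = 3/80
Total weight = 1/24 + 3/80 = 19/240
P(X=3 | obs) = 1/24 / 19/240 = 10/19
P(X=4 | obs) = 3/80 / 19/240 = 9/19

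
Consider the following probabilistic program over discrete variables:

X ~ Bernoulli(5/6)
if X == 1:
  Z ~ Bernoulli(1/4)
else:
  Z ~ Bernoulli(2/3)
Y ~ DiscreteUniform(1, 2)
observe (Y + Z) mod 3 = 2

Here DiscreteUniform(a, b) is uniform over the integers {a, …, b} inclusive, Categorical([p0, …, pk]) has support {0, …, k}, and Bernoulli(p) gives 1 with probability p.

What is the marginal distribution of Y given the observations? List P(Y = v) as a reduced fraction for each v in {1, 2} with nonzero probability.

P(Y=1) = 23/72, P(Y=2) = 49/72

Enumerate traces; 4 have nonzero weight after conditioning:
  (X=0, Z=0, Y=2) weight 1/36
  (X=0, Z=1, Y=1) weight 1/18
  (X=1, Z=0, Y=2) weight 5/16
  (X=1, Z=1, Y=1) weight 5/48
Group by Y:
  weight(Y=1) = 23/144
  weight(Y=2) = 49/144
Total weight = 23/144 + 49/144 = 1/2
P(Y=1 | obs) = 23/144 / 1/2 = 23/72
P(Y=2 | obs) = 49/144 / 1/2 = 49/72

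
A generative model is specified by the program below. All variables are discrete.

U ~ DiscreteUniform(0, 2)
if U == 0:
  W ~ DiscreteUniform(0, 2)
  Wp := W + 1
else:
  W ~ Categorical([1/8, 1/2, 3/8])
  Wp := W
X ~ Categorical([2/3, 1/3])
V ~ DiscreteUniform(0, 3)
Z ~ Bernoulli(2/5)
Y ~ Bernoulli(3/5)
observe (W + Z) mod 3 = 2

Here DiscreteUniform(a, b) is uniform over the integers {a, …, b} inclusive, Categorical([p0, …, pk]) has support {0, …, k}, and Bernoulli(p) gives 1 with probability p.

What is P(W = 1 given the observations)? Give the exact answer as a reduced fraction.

Enumerate traces; 96 have nonzero weight after conditioning:
  (U=0, W=1, X=0, V=0, Z=1, Y=0) weight 2/675
  (U=0, W=1, X=0, V=0, Z=1, Y=1) weight 1/225
  (U=0, W=1, X=0, V=1, Z=1, Y=0) weight 2/675
  (U=0, W=1, X=0, V=1, Z=1, Y=1) weight 1/225
  (U=0, W=1, X=0, V=2, Z=1, Y=0) weight 2/675
  (U=0, W=1, X=0, V=2, Z=1, Y=1) weight 1/225
  (U=0, W=1, X=0, V=3, Z=1, Y=0) weight 2/675
  (U=0, W=1, X=0, V=3, Z=1, Y=1) weight 1/225
  (U=0, W=2, X=0, V=0, Z=0, Y=0) weight 1/225
  … 87 more
Group by W:
  weight(W=1) = 8/45
  weight(W=2) = 13/60
Total weight = 8/45 + 13/60 = 71/180
P(W=1 | obs) = 8/45 / 71/180 = 32/71
P(W=2 | obs) = 13/60 / 71/180 = 39/71

P(W = 1 | obs) = 32/71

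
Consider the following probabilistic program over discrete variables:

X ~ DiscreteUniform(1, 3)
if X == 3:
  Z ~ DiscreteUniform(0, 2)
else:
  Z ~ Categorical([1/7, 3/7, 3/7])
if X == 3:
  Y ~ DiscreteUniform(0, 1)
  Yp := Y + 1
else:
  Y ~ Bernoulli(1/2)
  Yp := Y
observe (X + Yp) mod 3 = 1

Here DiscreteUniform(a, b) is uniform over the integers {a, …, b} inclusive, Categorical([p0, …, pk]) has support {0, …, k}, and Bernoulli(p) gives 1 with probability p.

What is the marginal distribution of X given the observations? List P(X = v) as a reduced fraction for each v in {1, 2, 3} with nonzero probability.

P(X=1) = 1/2, P(X=3) = 1/2

Enumerate traces; 6 have nonzero weight after conditioning:
  (X=1, Z=0, Y=0) weight 1/42
  (X=1, Z=1, Y=0) weight 1/14
  (X=1, Z=2, Y=0) weight 1/14
  (X=3, Z=0, Y=0) weight 1/18
  (X=3, Z=1, Y=0) weight 1/18
  (X=3, Z=2, Y=0) weight 1/18
Group by X:
  weight(X=1) = 1/6
  weight(X=3) = 1/6
Total weight = 1/6 + 1/6 = 1/3
P(X=1 | obs) = 1/6 / 1/3 = 1/2
P(X=3 | obs) = 1/6 / 1/3 = 1/2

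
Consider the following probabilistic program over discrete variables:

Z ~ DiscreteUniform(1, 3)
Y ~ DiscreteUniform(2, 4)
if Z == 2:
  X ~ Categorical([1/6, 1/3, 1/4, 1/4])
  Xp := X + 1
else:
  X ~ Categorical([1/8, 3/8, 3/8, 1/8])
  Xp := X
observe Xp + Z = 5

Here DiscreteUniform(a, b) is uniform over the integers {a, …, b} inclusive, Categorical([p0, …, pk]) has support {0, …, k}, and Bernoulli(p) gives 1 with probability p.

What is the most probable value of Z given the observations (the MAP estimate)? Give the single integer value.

argmax_v P(Z = v | obs) = 3

Enumerate traces; 6 have nonzero weight after conditioning:
  (Z=2, Y=2, X=2) weight 1/36
  (Z=2, Y=3, X=2) weight 1/36
  (Z=2, Y=4, X=2) weight 1/36
  (Z=3, Y=2, X=2) weight 1/24
  (Z=3, Y=3, X=2) weight 1/24
  (Z=3, Y=4, X=2) weight 1/24
Group by Z:
  weight(Z=2) = 1/12
  weight(Z=3) = 1/8
Total weight = 1/12 + 1/8 = 5/24
P(Z=2 | obs) = 1/12 / 5/24 = 2/5
P(Z=3 | obs) = 1/8 / 5/24 = 3/5
argmax = 3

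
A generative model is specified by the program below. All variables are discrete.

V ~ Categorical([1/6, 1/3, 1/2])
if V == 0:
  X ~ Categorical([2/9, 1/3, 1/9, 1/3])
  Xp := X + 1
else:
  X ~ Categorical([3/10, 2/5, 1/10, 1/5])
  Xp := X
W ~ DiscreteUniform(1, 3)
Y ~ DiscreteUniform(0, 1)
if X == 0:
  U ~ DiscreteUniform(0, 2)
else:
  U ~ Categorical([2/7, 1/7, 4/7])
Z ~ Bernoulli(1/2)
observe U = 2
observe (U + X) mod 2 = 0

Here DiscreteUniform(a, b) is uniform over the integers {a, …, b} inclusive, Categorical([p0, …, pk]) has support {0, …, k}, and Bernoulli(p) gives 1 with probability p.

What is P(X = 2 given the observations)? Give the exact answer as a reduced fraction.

P(X = 2 | obs) = 132/349

Enumerate traces; 72 have nonzero weight after conditioning:
  (V=0, X=0, W=1, Y=0, U=2, Z=0) weight 1/972
  (V=0, X=0, W=1, Y=0, U=2, Z=1) weight 1/972
  (V=0, X=0, W=1, Y=1, U=2, Z=0) weight 1/972
  (V=0, X=0, W=1, Y=1, U=2, Z=1) weight 1/972
  (V=0, X=0, W=2, Y=0, U=2, Z=0) weight 1/972
  (V=0, X=0, W=2, Y=0, U=2, Z=1) weight 1/972
  (V=0, X=0, W=2, Y=1, U=2, Z=0) weight 1/972
  (V=0, X=0, W=2, Y=1, U=2, Z=1) weight 1/972
  (V=0, X=2, W=1, Y=0, U=2, Z=0) weight 1/1134
  … 63 more
Group by X:
  weight(X=0) = 31/324
  weight(X=2) = 11/189
Total weight = 31/324 + 11/189 = 349/2268
P(X=0 | obs) = 31/324 / 349/2268 = 217/349
P(X=2 | obs) = 11/189 / 349/2268 = 132/349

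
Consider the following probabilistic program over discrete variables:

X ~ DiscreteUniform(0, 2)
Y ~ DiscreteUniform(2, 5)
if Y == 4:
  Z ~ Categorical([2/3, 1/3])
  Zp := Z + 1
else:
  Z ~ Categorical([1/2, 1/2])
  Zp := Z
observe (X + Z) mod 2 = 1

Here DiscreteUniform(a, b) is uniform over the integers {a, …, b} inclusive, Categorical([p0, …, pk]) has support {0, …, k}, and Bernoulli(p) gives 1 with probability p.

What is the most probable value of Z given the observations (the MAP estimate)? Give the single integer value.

Enumerate traces; 12 have nonzero weight after conditioning:
  (X=0, Y=2, Z=1) weight 1/24
  (X=0, Y=3, Z=1) weight 1/24
  (X=0, Y=4, Z=1) weight 1/36
  (X=0, Y=5, Z=1) weight 1/24
  (X=1, Y=2, Z=0) weight 1/24
  (X=1, Y=3, Z=0) weight 1/24
  (X=1, Y=4, Z=0) weight 1/18
  (X=1, Y=5, Z=0) weight 1/24
  … 4 more
Group by Z:
  weight(Z=0) = 13/72
  weight(Z=1) = 11/36
Total weight = 13/72 + 11/36 = 35/72
P(Z=0 | obs) = 13/72 / 35/72 = 13/35
P(Z=1 | obs) = 11/36 / 35/72 = 22/35
argmax = 1

argmax_v P(Z = v | obs) = 1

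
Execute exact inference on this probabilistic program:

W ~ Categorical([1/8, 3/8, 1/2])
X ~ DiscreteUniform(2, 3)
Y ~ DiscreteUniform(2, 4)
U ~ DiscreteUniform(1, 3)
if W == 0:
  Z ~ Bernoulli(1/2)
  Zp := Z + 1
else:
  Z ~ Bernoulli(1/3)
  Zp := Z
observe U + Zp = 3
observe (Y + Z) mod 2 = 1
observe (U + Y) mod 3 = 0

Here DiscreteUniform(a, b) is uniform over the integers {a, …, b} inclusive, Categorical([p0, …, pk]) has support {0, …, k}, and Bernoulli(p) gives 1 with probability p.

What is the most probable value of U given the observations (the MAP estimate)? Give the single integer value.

Enumerate traces; 10 have nonzero weight after conditioning:
  (W=0, X=2, Y=2, U=1, Z=1) weight 1/288
  (W=0, X=3, Y=2, U=1, Z=1) weight 1/288
  (W=1, X=2, Y=3, U=3, Z=0) weight 1/72
  (W=1, X=2, Y=4, U=2, Z=1) weight 1/144
  (W=1, X=3, Y=3, U=3, Z=0) weight 1/72
  (W=1, X=3, Y=4, U=2, Z=1) weight 1/144
  (W=2, X=2, Y=3, U=3, Z=0) weight 1/54
  (W=2, X=2, Y=4, U=2, Z=1) weight 1/108
  … 2 more
Group by U:
  weight(U=1) = 1/144
  weight(U=2) = 7/216
  weight(U=3) = 7/108
Total weight = 1/144 + 7/216 + 7/108 = 5/48
P(U=1 | obs) = 1/144 / 5/48 = 1/15
P(U=2 | obs) = 7/216 / 5/48 = 14/45
P(U=3 | obs) = 7/108 / 5/48 = 28/45
argmax = 3

argmax_v P(U = v | obs) = 3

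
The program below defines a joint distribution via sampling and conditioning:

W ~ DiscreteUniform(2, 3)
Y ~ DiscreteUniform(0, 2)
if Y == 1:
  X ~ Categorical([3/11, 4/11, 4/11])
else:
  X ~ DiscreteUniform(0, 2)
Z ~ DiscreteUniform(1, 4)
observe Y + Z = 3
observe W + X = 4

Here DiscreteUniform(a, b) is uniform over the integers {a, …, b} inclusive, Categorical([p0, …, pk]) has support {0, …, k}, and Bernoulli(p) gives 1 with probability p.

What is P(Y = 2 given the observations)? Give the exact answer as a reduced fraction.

Enumerate traces; 6 have nonzero weight after conditioning:
  (W=2, Y=0, X=2, Z=3) weight 1/72
  (W=2, Y=1, X=2, Z=2) weight 1/66
  (W=2, Y=2, X=2, Z=1) weight 1/72
  (W=3, Y=0, X=1, Z=3) weight 1/72
  (W=3, Y=1, X=1, Z=2) weight 1/66
  (W=3, Y=2, X=1, Z=1) weight 1/72
Group by Y:
  weight(Y=0) = 1/36
  weight(Y=1) = 1/33
  weight(Y=2) = 1/36
Total weight = 1/36 + 1/33 + 1/36 = 17/198
P(Y=0 | obs) = 1/36 / 17/198 = 11/34
P(Y=1 | obs) = 1/33 / 17/198 = 6/17
P(Y=2 | obs) = 1/36 / 17/198 = 11/34

P(Y = 2 | obs) = 11/34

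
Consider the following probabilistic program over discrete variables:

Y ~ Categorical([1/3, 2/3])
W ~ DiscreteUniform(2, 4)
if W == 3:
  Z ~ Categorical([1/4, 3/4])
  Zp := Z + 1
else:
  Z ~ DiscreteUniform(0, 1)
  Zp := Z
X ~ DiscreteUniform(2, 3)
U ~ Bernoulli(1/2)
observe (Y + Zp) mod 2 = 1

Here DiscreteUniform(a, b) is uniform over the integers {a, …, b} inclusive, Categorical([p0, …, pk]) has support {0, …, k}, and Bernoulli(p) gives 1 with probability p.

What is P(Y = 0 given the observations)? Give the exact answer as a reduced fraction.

P(Y = 0 | obs) = 5/19

Enumerate traces; 24 have nonzero weight after conditioning:
  (Y=0, W=2, Z=1, X=2, U=0) weight 1/72
  (Y=0, W=2, Z=1, X=2, U=1) weight 1/72
  (Y=0, W=2, Z=1, X=3, U=0) weight 1/72
  (Y=0, W=2, Z=1, X=3, U=1) weight 1/72
  (Y=0, W=3, Z=0, X=2, U=0) weight 1/144
  (Y=0, W=3, Z=0, X=2, U=1) weight 1/144
  (Y=0, W=3, Z=0, X=3, U=0) weight 1/144
  (Y=0, W=3, Z=0, X=3, U=1) weight 1/144
  (Y=1, W=2, Z=0, X=2, U=0) weight 1/36
  … 15 more
Group by Y:
  weight(Y=0) = 5/36
  weight(Y=1) = 7/18
Total weight = 5/36 + 7/18 = 19/36
P(Y=0 | obs) = 5/36 / 19/36 = 5/19
P(Y=1 | obs) = 7/18 / 19/36 = 14/19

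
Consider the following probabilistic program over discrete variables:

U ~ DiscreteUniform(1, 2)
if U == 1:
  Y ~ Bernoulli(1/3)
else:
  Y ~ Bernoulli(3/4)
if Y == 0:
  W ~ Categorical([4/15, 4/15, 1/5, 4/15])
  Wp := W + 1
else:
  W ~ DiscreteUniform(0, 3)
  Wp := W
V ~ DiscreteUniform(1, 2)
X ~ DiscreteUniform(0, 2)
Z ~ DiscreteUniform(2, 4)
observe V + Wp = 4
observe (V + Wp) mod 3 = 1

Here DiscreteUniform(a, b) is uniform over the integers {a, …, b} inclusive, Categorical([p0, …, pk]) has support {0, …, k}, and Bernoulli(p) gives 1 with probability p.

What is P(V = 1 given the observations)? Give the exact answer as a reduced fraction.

Enumerate traces; 72 have nonzero weight after conditioning:
  (U=1, Y=0, W=1, V=2, X=0, Z=2) weight 2/405
  (U=1, Y=0, W=1, V=2, X=0, Z=3) weight 2/405
  (U=1, Y=0, W=1, V=2, X=0, Z=4) weight 2/405
  (U=1, Y=0, W=1, V=2, X=1, Z=2) weight 2/405
  (U=1, Y=0, W=1, V=2, X=1, Z=3) weight 2/405
  (U=1, Y=0, W=1, V=2, X=1, Z=4) weight 2/405
  (U=1, Y=0, W=1, V=2, X=2, Z=2) weight 2/405
  (U=1, Y=0, W=1, V=2, X=2, Z=3) weight 2/405
  (U=1, Y=0, W=2, V=1, X=0, Z=2) weight 1/270
  … 63 more
Group by V:
  weight(V=1) = 109/960
  weight(V=2) = 371/2880
Total weight = 109/960 + 371/2880 = 349/1440
P(V=1 | obs) = 109/960 / 349/1440 = 327/698
P(V=2 | obs) = 371/2880 / 349/1440 = 371/698

P(V = 1 | obs) = 327/698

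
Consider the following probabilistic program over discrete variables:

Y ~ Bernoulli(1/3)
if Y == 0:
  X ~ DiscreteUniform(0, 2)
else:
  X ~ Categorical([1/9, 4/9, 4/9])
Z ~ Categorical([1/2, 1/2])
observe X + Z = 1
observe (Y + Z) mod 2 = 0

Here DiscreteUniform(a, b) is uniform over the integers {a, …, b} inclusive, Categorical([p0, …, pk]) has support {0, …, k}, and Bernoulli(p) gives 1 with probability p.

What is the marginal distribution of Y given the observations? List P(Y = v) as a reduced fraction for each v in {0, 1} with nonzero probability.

Enumerate traces; 2 have nonzero weight after conditioning:
  (Y=0, X=1, Z=0) weight 1/9
  (Y=1, X=0, Z=1) weight 1/54
Group by Y:
  weight(Y=0) = 1/9
  weight(Y=1) = 1/54
Total weight = 1/9 + 1/54 = 7/54
P(Y=0 | obs) = 1/9 / 7/54 = 6/7
P(Y=1 | obs) = 1/54 / 7/54 = 1/7

P(Y=0) = 6/7, P(Y=1) = 1/7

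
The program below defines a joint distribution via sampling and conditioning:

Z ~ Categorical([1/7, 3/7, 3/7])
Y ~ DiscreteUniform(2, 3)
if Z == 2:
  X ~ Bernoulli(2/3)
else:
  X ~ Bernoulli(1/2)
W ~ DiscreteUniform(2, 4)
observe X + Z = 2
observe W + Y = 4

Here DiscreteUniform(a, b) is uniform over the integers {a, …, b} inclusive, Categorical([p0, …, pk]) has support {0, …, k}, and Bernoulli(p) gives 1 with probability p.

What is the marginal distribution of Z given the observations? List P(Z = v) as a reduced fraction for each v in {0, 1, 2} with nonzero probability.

P(Z=1) = 3/5, P(Z=2) = 2/5

Enumerate traces; 2 have nonzero weight after conditioning:
  (Z=1, Y=2, X=1, W=2) weight 1/28
  (Z=2, Y=2, X=0, W=2) weight 1/42
Group by Z:
  weight(Z=1) = 1/28
  weight(Z=2) = 1/42
Total weight = 1/28 + 1/42 = 5/84
P(Z=1 | obs) = 1/28 / 5/84 = 3/5
P(Z=2 | obs) = 1/42 / 5/84 = 2/5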